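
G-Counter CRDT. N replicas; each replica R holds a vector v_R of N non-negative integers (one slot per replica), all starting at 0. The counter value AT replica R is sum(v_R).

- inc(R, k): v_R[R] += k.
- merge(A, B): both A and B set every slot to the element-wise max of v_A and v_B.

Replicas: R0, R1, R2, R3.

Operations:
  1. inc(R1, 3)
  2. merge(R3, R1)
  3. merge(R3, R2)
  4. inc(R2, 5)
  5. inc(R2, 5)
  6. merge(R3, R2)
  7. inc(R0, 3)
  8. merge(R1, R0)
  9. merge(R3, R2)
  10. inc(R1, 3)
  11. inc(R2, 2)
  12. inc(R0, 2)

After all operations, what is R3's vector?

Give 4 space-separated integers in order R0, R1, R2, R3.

Answer: 0 3 10 0

Derivation:
Op 1: inc R1 by 3 -> R1=(0,3,0,0) value=3
Op 2: merge R3<->R1 -> R3=(0,3,0,0) R1=(0,3,0,0)
Op 3: merge R3<->R2 -> R3=(0,3,0,0) R2=(0,3,0,0)
Op 4: inc R2 by 5 -> R2=(0,3,5,0) value=8
Op 5: inc R2 by 5 -> R2=(0,3,10,0) value=13
Op 6: merge R3<->R2 -> R3=(0,3,10,0) R2=(0,3,10,0)
Op 7: inc R0 by 3 -> R0=(3,0,0,0) value=3
Op 8: merge R1<->R0 -> R1=(3,3,0,0) R0=(3,3,0,0)
Op 9: merge R3<->R2 -> R3=(0,3,10,0) R2=(0,3,10,0)
Op 10: inc R1 by 3 -> R1=(3,6,0,0) value=9
Op 11: inc R2 by 2 -> R2=(0,3,12,0) value=15
Op 12: inc R0 by 2 -> R0=(5,3,0,0) value=8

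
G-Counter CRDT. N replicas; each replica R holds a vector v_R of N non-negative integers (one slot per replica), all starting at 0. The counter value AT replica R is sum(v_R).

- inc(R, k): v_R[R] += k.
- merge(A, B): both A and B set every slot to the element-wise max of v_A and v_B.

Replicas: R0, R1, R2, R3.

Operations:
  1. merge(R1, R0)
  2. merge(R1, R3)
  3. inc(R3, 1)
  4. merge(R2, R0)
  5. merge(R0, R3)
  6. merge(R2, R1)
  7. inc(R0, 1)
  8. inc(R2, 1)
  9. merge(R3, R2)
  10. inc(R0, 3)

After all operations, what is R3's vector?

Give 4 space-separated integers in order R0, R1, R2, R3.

Answer: 0 0 1 1

Derivation:
Op 1: merge R1<->R0 -> R1=(0,0,0,0) R0=(0,0,0,0)
Op 2: merge R1<->R3 -> R1=(0,0,0,0) R3=(0,0,0,0)
Op 3: inc R3 by 1 -> R3=(0,0,0,1) value=1
Op 4: merge R2<->R0 -> R2=(0,0,0,0) R0=(0,0,0,0)
Op 5: merge R0<->R3 -> R0=(0,0,0,1) R3=(0,0,0,1)
Op 6: merge R2<->R1 -> R2=(0,0,0,0) R1=(0,0,0,0)
Op 7: inc R0 by 1 -> R0=(1,0,0,1) value=2
Op 8: inc R2 by 1 -> R2=(0,0,1,0) value=1
Op 9: merge R3<->R2 -> R3=(0,0,1,1) R2=(0,0,1,1)
Op 10: inc R0 by 3 -> R0=(4,0,0,1) value=5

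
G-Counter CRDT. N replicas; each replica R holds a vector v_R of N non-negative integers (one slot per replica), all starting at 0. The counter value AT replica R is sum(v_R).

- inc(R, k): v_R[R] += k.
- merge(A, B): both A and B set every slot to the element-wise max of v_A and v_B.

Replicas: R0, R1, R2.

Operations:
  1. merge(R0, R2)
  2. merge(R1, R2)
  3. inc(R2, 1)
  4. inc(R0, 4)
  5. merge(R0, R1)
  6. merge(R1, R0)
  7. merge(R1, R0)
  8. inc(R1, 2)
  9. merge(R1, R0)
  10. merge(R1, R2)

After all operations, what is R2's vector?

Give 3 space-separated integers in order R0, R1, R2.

Answer: 4 2 1

Derivation:
Op 1: merge R0<->R2 -> R0=(0,0,0) R2=(0,0,0)
Op 2: merge R1<->R2 -> R1=(0,0,0) R2=(0,0,0)
Op 3: inc R2 by 1 -> R2=(0,0,1) value=1
Op 4: inc R0 by 4 -> R0=(4,0,0) value=4
Op 5: merge R0<->R1 -> R0=(4,0,0) R1=(4,0,0)
Op 6: merge R1<->R0 -> R1=(4,0,0) R0=(4,0,0)
Op 7: merge R1<->R0 -> R1=(4,0,0) R0=(4,0,0)
Op 8: inc R1 by 2 -> R1=(4,2,0) value=6
Op 9: merge R1<->R0 -> R1=(4,2,0) R0=(4,2,0)
Op 10: merge R1<->R2 -> R1=(4,2,1) R2=(4,2,1)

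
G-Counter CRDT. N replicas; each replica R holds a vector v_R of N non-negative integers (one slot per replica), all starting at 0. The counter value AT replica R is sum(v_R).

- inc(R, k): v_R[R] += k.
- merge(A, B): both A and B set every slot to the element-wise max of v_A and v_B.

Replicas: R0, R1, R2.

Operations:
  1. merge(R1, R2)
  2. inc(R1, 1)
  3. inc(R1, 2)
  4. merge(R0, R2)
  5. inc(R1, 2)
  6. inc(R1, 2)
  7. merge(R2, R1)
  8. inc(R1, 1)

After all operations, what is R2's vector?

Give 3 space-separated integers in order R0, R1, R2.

Answer: 0 7 0

Derivation:
Op 1: merge R1<->R2 -> R1=(0,0,0) R2=(0,0,0)
Op 2: inc R1 by 1 -> R1=(0,1,0) value=1
Op 3: inc R1 by 2 -> R1=(0,3,0) value=3
Op 4: merge R0<->R2 -> R0=(0,0,0) R2=(0,0,0)
Op 5: inc R1 by 2 -> R1=(0,5,0) value=5
Op 6: inc R1 by 2 -> R1=(0,7,0) value=7
Op 7: merge R2<->R1 -> R2=(0,7,0) R1=(0,7,0)
Op 8: inc R1 by 1 -> R1=(0,8,0) value=8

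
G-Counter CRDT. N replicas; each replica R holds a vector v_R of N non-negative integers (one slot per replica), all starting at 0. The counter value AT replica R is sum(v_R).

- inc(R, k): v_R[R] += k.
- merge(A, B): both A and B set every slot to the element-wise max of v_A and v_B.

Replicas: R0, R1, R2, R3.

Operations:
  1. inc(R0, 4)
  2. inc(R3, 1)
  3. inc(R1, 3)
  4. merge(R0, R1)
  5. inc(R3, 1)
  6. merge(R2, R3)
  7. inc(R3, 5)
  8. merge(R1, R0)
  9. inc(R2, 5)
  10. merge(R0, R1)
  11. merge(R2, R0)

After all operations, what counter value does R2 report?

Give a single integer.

Answer: 14

Derivation:
Op 1: inc R0 by 4 -> R0=(4,0,0,0) value=4
Op 2: inc R3 by 1 -> R3=(0,0,0,1) value=1
Op 3: inc R1 by 3 -> R1=(0,3,0,0) value=3
Op 4: merge R0<->R1 -> R0=(4,3,0,0) R1=(4,3,0,0)
Op 5: inc R3 by 1 -> R3=(0,0,0,2) value=2
Op 6: merge R2<->R3 -> R2=(0,0,0,2) R3=(0,0,0,2)
Op 7: inc R3 by 5 -> R3=(0,0,0,7) value=7
Op 8: merge R1<->R0 -> R1=(4,3,0,0) R0=(4,3,0,0)
Op 9: inc R2 by 5 -> R2=(0,0,5,2) value=7
Op 10: merge R0<->R1 -> R0=(4,3,0,0) R1=(4,3,0,0)
Op 11: merge R2<->R0 -> R2=(4,3,5,2) R0=(4,3,5,2)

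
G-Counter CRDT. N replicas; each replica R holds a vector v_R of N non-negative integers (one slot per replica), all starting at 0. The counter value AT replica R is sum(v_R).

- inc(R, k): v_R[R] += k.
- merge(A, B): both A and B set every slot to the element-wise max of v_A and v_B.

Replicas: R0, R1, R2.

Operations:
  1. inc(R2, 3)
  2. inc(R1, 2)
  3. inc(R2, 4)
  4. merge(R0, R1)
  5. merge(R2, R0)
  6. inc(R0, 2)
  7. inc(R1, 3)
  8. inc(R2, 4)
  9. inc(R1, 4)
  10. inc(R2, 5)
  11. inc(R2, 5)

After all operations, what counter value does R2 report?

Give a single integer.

Op 1: inc R2 by 3 -> R2=(0,0,3) value=3
Op 2: inc R1 by 2 -> R1=(0,2,0) value=2
Op 3: inc R2 by 4 -> R2=(0,0,7) value=7
Op 4: merge R0<->R1 -> R0=(0,2,0) R1=(0,2,0)
Op 5: merge R2<->R0 -> R2=(0,2,7) R0=(0,2,7)
Op 6: inc R0 by 2 -> R0=(2,2,7) value=11
Op 7: inc R1 by 3 -> R1=(0,5,0) value=5
Op 8: inc R2 by 4 -> R2=(0,2,11) value=13
Op 9: inc R1 by 4 -> R1=(0,9,0) value=9
Op 10: inc R2 by 5 -> R2=(0,2,16) value=18
Op 11: inc R2 by 5 -> R2=(0,2,21) value=23

Answer: 23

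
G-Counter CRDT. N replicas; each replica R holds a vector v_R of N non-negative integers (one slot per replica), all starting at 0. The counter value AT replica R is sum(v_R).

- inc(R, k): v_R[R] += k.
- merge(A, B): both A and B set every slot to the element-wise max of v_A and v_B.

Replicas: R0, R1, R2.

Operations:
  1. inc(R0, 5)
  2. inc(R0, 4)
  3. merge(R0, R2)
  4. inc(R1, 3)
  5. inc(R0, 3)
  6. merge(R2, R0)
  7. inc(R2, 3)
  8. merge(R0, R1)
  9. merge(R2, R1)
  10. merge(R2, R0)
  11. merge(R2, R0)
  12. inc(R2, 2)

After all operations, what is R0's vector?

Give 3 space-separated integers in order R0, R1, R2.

Op 1: inc R0 by 5 -> R0=(5,0,0) value=5
Op 2: inc R0 by 4 -> R0=(9,0,0) value=9
Op 3: merge R0<->R2 -> R0=(9,0,0) R2=(9,0,0)
Op 4: inc R1 by 3 -> R1=(0,3,0) value=3
Op 5: inc R0 by 3 -> R0=(12,0,0) value=12
Op 6: merge R2<->R0 -> R2=(12,0,0) R0=(12,0,0)
Op 7: inc R2 by 3 -> R2=(12,0,3) value=15
Op 8: merge R0<->R1 -> R0=(12,3,0) R1=(12,3,0)
Op 9: merge R2<->R1 -> R2=(12,3,3) R1=(12,3,3)
Op 10: merge R2<->R0 -> R2=(12,3,3) R0=(12,3,3)
Op 11: merge R2<->R0 -> R2=(12,3,3) R0=(12,3,3)
Op 12: inc R2 by 2 -> R2=(12,3,5) value=20

Answer: 12 3 3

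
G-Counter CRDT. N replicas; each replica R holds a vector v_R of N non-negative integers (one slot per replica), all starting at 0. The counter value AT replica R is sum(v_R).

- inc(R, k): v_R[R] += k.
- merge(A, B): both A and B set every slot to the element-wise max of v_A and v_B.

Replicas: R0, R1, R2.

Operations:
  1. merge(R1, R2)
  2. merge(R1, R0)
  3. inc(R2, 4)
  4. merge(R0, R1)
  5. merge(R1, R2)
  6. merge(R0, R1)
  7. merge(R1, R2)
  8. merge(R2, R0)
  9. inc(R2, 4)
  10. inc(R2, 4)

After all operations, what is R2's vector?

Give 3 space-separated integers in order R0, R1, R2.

Answer: 0 0 12

Derivation:
Op 1: merge R1<->R2 -> R1=(0,0,0) R2=(0,0,0)
Op 2: merge R1<->R0 -> R1=(0,0,0) R0=(0,0,0)
Op 3: inc R2 by 4 -> R2=(0,0,4) value=4
Op 4: merge R0<->R1 -> R0=(0,0,0) R1=(0,0,0)
Op 5: merge R1<->R2 -> R1=(0,0,4) R2=(0,0,4)
Op 6: merge R0<->R1 -> R0=(0,0,4) R1=(0,0,4)
Op 7: merge R1<->R2 -> R1=(0,0,4) R2=(0,0,4)
Op 8: merge R2<->R0 -> R2=(0,0,4) R0=(0,0,4)
Op 9: inc R2 by 4 -> R2=(0,0,8) value=8
Op 10: inc R2 by 4 -> R2=(0,0,12) value=12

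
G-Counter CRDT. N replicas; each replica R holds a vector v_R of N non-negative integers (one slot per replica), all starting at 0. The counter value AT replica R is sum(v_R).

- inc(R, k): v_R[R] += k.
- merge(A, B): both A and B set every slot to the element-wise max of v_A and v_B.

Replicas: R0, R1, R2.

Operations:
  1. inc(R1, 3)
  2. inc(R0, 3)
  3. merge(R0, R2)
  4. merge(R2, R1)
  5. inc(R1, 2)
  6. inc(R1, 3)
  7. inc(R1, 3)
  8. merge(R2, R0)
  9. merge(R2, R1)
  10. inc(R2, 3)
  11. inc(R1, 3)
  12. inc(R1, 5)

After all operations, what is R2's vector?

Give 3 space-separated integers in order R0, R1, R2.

Answer: 3 11 3

Derivation:
Op 1: inc R1 by 3 -> R1=(0,3,0) value=3
Op 2: inc R0 by 3 -> R0=(3,0,0) value=3
Op 3: merge R0<->R2 -> R0=(3,0,0) R2=(3,0,0)
Op 4: merge R2<->R1 -> R2=(3,3,0) R1=(3,3,0)
Op 5: inc R1 by 2 -> R1=(3,5,0) value=8
Op 6: inc R1 by 3 -> R1=(3,8,0) value=11
Op 7: inc R1 by 3 -> R1=(3,11,0) value=14
Op 8: merge R2<->R0 -> R2=(3,3,0) R0=(3,3,0)
Op 9: merge R2<->R1 -> R2=(3,11,0) R1=(3,11,0)
Op 10: inc R2 by 3 -> R2=(3,11,3) value=17
Op 11: inc R1 by 3 -> R1=(3,14,0) value=17
Op 12: inc R1 by 5 -> R1=(3,19,0) value=22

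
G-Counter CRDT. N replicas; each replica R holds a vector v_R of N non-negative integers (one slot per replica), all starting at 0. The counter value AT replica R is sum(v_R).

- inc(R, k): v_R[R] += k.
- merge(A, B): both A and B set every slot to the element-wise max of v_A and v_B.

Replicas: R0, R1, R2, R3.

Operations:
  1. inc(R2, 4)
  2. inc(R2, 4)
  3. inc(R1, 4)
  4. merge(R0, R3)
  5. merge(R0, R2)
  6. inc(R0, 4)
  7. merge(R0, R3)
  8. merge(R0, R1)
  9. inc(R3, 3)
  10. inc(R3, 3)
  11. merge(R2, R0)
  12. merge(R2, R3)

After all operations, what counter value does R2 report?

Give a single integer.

Answer: 22

Derivation:
Op 1: inc R2 by 4 -> R2=(0,0,4,0) value=4
Op 2: inc R2 by 4 -> R2=(0,0,8,0) value=8
Op 3: inc R1 by 4 -> R1=(0,4,0,0) value=4
Op 4: merge R0<->R3 -> R0=(0,0,0,0) R3=(0,0,0,0)
Op 5: merge R0<->R2 -> R0=(0,0,8,0) R2=(0,0,8,0)
Op 6: inc R0 by 4 -> R0=(4,0,8,0) value=12
Op 7: merge R0<->R3 -> R0=(4,0,8,0) R3=(4,0,8,0)
Op 8: merge R0<->R1 -> R0=(4,4,8,0) R1=(4,4,8,0)
Op 9: inc R3 by 3 -> R3=(4,0,8,3) value=15
Op 10: inc R3 by 3 -> R3=(4,0,8,6) value=18
Op 11: merge R2<->R0 -> R2=(4,4,8,0) R0=(4,4,8,0)
Op 12: merge R2<->R3 -> R2=(4,4,8,6) R3=(4,4,8,6)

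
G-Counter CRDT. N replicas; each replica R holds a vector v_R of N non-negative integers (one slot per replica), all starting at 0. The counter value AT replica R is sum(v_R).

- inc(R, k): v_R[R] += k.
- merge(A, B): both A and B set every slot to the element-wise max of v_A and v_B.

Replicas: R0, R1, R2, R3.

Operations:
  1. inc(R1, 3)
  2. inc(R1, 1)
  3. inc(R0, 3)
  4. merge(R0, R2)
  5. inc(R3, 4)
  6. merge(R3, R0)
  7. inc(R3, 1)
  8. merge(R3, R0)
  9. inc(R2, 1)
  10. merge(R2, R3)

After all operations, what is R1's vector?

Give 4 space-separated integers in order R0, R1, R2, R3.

Op 1: inc R1 by 3 -> R1=(0,3,0,0) value=3
Op 2: inc R1 by 1 -> R1=(0,4,0,0) value=4
Op 3: inc R0 by 3 -> R0=(3,0,0,0) value=3
Op 4: merge R0<->R2 -> R0=(3,0,0,0) R2=(3,0,0,0)
Op 5: inc R3 by 4 -> R3=(0,0,0,4) value=4
Op 6: merge R3<->R0 -> R3=(3,0,0,4) R0=(3,0,0,4)
Op 7: inc R3 by 1 -> R3=(3,0,0,5) value=8
Op 8: merge R3<->R0 -> R3=(3,0,0,5) R0=(3,0,0,5)
Op 9: inc R2 by 1 -> R2=(3,0,1,0) value=4
Op 10: merge R2<->R3 -> R2=(3,0,1,5) R3=(3,0,1,5)

Answer: 0 4 0 0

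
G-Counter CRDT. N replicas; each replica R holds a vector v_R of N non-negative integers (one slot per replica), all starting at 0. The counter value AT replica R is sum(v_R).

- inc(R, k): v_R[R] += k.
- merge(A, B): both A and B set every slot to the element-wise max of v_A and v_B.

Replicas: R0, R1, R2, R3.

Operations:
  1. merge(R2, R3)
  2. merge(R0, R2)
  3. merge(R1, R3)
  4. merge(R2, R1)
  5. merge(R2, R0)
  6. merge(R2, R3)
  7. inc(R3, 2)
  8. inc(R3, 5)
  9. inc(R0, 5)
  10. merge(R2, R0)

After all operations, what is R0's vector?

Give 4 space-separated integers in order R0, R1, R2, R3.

Answer: 5 0 0 0

Derivation:
Op 1: merge R2<->R3 -> R2=(0,0,0,0) R3=(0,0,0,0)
Op 2: merge R0<->R2 -> R0=(0,0,0,0) R2=(0,0,0,0)
Op 3: merge R1<->R3 -> R1=(0,0,0,0) R3=(0,0,0,0)
Op 4: merge R2<->R1 -> R2=(0,0,0,0) R1=(0,0,0,0)
Op 5: merge R2<->R0 -> R2=(0,0,0,0) R0=(0,0,0,0)
Op 6: merge R2<->R3 -> R2=(0,0,0,0) R3=(0,0,0,0)
Op 7: inc R3 by 2 -> R3=(0,0,0,2) value=2
Op 8: inc R3 by 5 -> R3=(0,0,0,7) value=7
Op 9: inc R0 by 5 -> R0=(5,0,0,0) value=5
Op 10: merge R2<->R0 -> R2=(5,0,0,0) R0=(5,0,0,0)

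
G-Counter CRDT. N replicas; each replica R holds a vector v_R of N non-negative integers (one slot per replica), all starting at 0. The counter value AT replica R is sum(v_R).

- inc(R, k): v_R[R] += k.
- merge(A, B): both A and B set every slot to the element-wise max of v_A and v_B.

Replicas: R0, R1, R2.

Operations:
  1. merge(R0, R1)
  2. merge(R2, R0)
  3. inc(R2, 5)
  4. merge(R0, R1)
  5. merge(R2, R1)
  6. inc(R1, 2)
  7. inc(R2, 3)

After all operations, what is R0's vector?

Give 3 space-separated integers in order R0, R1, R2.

Op 1: merge R0<->R1 -> R0=(0,0,0) R1=(0,0,0)
Op 2: merge R2<->R0 -> R2=(0,0,0) R0=(0,0,0)
Op 3: inc R2 by 5 -> R2=(0,0,5) value=5
Op 4: merge R0<->R1 -> R0=(0,0,0) R1=(0,0,0)
Op 5: merge R2<->R1 -> R2=(0,0,5) R1=(0,0,5)
Op 6: inc R1 by 2 -> R1=(0,2,5) value=7
Op 7: inc R2 by 3 -> R2=(0,0,8) value=8

Answer: 0 0 0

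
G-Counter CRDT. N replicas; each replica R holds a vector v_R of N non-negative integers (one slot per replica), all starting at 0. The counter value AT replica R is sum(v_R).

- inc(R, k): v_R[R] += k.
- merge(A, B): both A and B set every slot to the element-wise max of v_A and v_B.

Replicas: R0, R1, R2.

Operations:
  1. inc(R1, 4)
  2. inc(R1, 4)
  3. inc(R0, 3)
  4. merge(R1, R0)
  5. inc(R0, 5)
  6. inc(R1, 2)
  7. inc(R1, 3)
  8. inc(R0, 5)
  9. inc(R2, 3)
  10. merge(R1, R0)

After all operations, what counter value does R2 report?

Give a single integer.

Answer: 3

Derivation:
Op 1: inc R1 by 4 -> R1=(0,4,0) value=4
Op 2: inc R1 by 4 -> R1=(0,8,0) value=8
Op 3: inc R0 by 3 -> R0=(3,0,0) value=3
Op 4: merge R1<->R0 -> R1=(3,8,0) R0=(3,8,0)
Op 5: inc R0 by 5 -> R0=(8,8,0) value=16
Op 6: inc R1 by 2 -> R1=(3,10,0) value=13
Op 7: inc R1 by 3 -> R1=(3,13,0) value=16
Op 8: inc R0 by 5 -> R0=(13,8,0) value=21
Op 9: inc R2 by 3 -> R2=(0,0,3) value=3
Op 10: merge R1<->R0 -> R1=(13,13,0) R0=(13,13,0)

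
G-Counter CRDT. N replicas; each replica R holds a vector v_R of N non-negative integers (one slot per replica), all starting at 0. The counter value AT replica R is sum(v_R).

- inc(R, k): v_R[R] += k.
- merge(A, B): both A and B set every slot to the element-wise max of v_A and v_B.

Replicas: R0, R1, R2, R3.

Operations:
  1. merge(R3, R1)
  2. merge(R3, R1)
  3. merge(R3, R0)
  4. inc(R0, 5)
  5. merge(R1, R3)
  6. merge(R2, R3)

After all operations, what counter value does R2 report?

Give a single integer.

Answer: 0

Derivation:
Op 1: merge R3<->R1 -> R3=(0,0,0,0) R1=(0,0,0,0)
Op 2: merge R3<->R1 -> R3=(0,0,0,0) R1=(0,0,0,0)
Op 3: merge R3<->R0 -> R3=(0,0,0,0) R0=(0,0,0,0)
Op 4: inc R0 by 5 -> R0=(5,0,0,0) value=5
Op 5: merge R1<->R3 -> R1=(0,0,0,0) R3=(0,0,0,0)
Op 6: merge R2<->R3 -> R2=(0,0,0,0) R3=(0,0,0,0)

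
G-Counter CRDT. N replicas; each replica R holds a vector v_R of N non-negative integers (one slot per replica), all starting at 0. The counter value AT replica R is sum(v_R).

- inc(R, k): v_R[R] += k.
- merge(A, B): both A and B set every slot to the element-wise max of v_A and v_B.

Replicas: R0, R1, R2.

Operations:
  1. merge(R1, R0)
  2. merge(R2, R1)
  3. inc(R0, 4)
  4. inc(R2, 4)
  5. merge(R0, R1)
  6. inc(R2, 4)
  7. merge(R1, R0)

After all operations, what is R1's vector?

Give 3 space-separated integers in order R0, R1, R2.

Answer: 4 0 0

Derivation:
Op 1: merge R1<->R0 -> R1=(0,0,0) R0=(0,0,0)
Op 2: merge R2<->R1 -> R2=(0,0,0) R1=(0,0,0)
Op 3: inc R0 by 4 -> R0=(4,0,0) value=4
Op 4: inc R2 by 4 -> R2=(0,0,4) value=4
Op 5: merge R0<->R1 -> R0=(4,0,0) R1=(4,0,0)
Op 6: inc R2 by 4 -> R2=(0,0,8) value=8
Op 7: merge R1<->R0 -> R1=(4,0,0) R0=(4,0,0)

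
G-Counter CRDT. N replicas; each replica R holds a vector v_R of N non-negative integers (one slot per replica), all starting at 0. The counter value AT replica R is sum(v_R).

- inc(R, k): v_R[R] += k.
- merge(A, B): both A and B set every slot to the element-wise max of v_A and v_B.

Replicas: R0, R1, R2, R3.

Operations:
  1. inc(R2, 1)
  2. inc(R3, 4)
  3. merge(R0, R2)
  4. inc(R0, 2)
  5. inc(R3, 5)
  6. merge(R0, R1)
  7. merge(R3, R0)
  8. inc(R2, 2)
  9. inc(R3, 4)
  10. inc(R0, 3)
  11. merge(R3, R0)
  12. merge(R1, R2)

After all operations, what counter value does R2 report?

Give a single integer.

Answer: 5

Derivation:
Op 1: inc R2 by 1 -> R2=(0,0,1,0) value=1
Op 2: inc R3 by 4 -> R3=(0,0,0,4) value=4
Op 3: merge R0<->R2 -> R0=(0,0,1,0) R2=(0,0,1,0)
Op 4: inc R0 by 2 -> R0=(2,0,1,0) value=3
Op 5: inc R3 by 5 -> R3=(0,0,0,9) value=9
Op 6: merge R0<->R1 -> R0=(2,0,1,0) R1=(2,0,1,0)
Op 7: merge R3<->R0 -> R3=(2,0,1,9) R0=(2,0,1,9)
Op 8: inc R2 by 2 -> R2=(0,0,3,0) value=3
Op 9: inc R3 by 4 -> R3=(2,0,1,13) value=16
Op 10: inc R0 by 3 -> R0=(5,0,1,9) value=15
Op 11: merge R3<->R0 -> R3=(5,0,1,13) R0=(5,0,1,13)
Op 12: merge R1<->R2 -> R1=(2,0,3,0) R2=(2,0,3,0)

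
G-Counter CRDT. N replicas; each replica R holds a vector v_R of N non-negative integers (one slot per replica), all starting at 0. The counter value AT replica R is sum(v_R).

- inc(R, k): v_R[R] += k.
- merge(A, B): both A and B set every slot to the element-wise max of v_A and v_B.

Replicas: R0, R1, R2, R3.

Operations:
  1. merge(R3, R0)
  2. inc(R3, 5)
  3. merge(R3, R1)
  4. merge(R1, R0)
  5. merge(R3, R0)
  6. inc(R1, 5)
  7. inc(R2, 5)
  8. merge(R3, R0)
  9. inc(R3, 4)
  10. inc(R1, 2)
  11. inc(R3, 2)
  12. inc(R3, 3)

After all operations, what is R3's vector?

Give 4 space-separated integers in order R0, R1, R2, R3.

Op 1: merge R3<->R0 -> R3=(0,0,0,0) R0=(0,0,0,0)
Op 2: inc R3 by 5 -> R3=(0,0,0,5) value=5
Op 3: merge R3<->R1 -> R3=(0,0,0,5) R1=(0,0,0,5)
Op 4: merge R1<->R0 -> R1=(0,0,0,5) R0=(0,0,0,5)
Op 5: merge R3<->R0 -> R3=(0,0,0,5) R0=(0,0,0,5)
Op 6: inc R1 by 5 -> R1=(0,5,0,5) value=10
Op 7: inc R2 by 5 -> R2=(0,0,5,0) value=5
Op 8: merge R3<->R0 -> R3=(0,0,0,5) R0=(0,0,0,5)
Op 9: inc R3 by 4 -> R3=(0,0,0,9) value=9
Op 10: inc R1 by 2 -> R1=(0,7,0,5) value=12
Op 11: inc R3 by 2 -> R3=(0,0,0,11) value=11
Op 12: inc R3 by 3 -> R3=(0,0,0,14) value=14

Answer: 0 0 0 14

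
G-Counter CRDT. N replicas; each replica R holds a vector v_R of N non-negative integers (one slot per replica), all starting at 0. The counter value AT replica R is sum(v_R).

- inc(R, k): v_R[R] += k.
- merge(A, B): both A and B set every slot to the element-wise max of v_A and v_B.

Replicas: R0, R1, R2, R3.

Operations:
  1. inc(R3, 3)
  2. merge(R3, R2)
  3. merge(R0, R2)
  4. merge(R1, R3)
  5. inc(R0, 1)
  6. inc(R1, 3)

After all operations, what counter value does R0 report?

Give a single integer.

Op 1: inc R3 by 3 -> R3=(0,0,0,3) value=3
Op 2: merge R3<->R2 -> R3=(0,0,0,3) R2=(0,0,0,3)
Op 3: merge R0<->R2 -> R0=(0,0,0,3) R2=(0,0,0,3)
Op 4: merge R1<->R3 -> R1=(0,0,0,3) R3=(0,0,0,3)
Op 5: inc R0 by 1 -> R0=(1,0,0,3) value=4
Op 6: inc R1 by 3 -> R1=(0,3,0,3) value=6

Answer: 4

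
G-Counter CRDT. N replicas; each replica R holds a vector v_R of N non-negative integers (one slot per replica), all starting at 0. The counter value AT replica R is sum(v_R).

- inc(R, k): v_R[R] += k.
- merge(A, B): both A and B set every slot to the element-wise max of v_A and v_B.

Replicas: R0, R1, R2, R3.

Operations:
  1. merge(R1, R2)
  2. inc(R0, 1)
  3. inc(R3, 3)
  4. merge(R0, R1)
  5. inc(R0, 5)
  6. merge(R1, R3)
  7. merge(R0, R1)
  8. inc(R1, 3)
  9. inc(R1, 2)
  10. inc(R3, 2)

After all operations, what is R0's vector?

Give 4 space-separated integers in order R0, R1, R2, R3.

Answer: 6 0 0 3

Derivation:
Op 1: merge R1<->R2 -> R1=(0,0,0,0) R2=(0,0,0,0)
Op 2: inc R0 by 1 -> R0=(1,0,0,0) value=1
Op 3: inc R3 by 3 -> R3=(0,0,0,3) value=3
Op 4: merge R0<->R1 -> R0=(1,0,0,0) R1=(1,0,0,0)
Op 5: inc R0 by 5 -> R0=(6,0,0,0) value=6
Op 6: merge R1<->R3 -> R1=(1,0,0,3) R3=(1,0,0,3)
Op 7: merge R0<->R1 -> R0=(6,0,0,3) R1=(6,0,0,3)
Op 8: inc R1 by 3 -> R1=(6,3,0,3) value=12
Op 9: inc R1 by 2 -> R1=(6,5,0,3) value=14
Op 10: inc R3 by 2 -> R3=(1,0,0,5) value=6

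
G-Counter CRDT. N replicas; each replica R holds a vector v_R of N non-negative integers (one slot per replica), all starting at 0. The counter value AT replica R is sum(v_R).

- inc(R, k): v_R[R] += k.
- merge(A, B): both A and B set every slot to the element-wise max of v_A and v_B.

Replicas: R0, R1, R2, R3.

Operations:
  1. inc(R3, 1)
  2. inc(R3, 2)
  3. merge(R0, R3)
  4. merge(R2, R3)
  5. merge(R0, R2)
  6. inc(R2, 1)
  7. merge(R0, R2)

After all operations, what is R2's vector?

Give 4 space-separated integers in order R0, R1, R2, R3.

Answer: 0 0 1 3

Derivation:
Op 1: inc R3 by 1 -> R3=(0,0,0,1) value=1
Op 2: inc R3 by 2 -> R3=(0,0,0,3) value=3
Op 3: merge R0<->R3 -> R0=(0,0,0,3) R3=(0,0,0,3)
Op 4: merge R2<->R3 -> R2=(0,0,0,3) R3=(0,0,0,3)
Op 5: merge R0<->R2 -> R0=(0,0,0,3) R2=(0,0,0,3)
Op 6: inc R2 by 1 -> R2=(0,0,1,3) value=4
Op 7: merge R0<->R2 -> R0=(0,0,1,3) R2=(0,0,1,3)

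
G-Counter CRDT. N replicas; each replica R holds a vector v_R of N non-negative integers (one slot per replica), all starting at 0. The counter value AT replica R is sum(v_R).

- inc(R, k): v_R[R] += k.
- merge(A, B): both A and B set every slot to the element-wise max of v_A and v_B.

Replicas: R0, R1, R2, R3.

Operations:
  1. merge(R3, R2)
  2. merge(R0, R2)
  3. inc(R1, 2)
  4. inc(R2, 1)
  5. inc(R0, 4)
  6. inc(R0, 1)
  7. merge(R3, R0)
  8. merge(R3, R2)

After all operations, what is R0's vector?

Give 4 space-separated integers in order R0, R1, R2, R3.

Op 1: merge R3<->R2 -> R3=(0,0,0,0) R2=(0,0,0,0)
Op 2: merge R0<->R2 -> R0=(0,0,0,0) R2=(0,0,0,0)
Op 3: inc R1 by 2 -> R1=(0,2,0,0) value=2
Op 4: inc R2 by 1 -> R2=(0,0,1,0) value=1
Op 5: inc R0 by 4 -> R0=(4,0,0,0) value=4
Op 6: inc R0 by 1 -> R0=(5,0,0,0) value=5
Op 7: merge R3<->R0 -> R3=(5,0,0,0) R0=(5,0,0,0)
Op 8: merge R3<->R2 -> R3=(5,0,1,0) R2=(5,0,1,0)

Answer: 5 0 0 0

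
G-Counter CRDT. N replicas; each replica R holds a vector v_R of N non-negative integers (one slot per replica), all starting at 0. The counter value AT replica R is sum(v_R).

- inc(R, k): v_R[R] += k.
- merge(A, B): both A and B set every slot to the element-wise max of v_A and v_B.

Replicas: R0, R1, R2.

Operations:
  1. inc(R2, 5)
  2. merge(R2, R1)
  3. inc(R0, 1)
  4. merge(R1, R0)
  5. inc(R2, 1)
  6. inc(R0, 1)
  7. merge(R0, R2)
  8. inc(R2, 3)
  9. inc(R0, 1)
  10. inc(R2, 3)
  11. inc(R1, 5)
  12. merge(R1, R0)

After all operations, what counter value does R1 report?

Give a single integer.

Op 1: inc R2 by 5 -> R2=(0,0,5) value=5
Op 2: merge R2<->R1 -> R2=(0,0,5) R1=(0,0,5)
Op 3: inc R0 by 1 -> R0=(1,0,0) value=1
Op 4: merge R1<->R0 -> R1=(1,0,5) R0=(1,0,5)
Op 5: inc R2 by 1 -> R2=(0,0,6) value=6
Op 6: inc R0 by 1 -> R0=(2,0,5) value=7
Op 7: merge R0<->R2 -> R0=(2,0,6) R2=(2,0,6)
Op 8: inc R2 by 3 -> R2=(2,0,9) value=11
Op 9: inc R0 by 1 -> R0=(3,0,6) value=9
Op 10: inc R2 by 3 -> R2=(2,0,12) value=14
Op 11: inc R1 by 5 -> R1=(1,5,5) value=11
Op 12: merge R1<->R0 -> R1=(3,5,6) R0=(3,5,6)

Answer: 14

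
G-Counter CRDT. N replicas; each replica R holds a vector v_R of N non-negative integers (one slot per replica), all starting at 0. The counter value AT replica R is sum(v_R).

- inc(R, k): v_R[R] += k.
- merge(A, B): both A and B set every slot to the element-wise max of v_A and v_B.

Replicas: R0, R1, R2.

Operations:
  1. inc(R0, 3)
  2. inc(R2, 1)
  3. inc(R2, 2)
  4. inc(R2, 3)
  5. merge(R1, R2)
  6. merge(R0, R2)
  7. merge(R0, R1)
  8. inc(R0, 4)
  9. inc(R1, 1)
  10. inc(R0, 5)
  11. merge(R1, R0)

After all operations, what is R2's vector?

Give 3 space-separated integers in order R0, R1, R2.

Answer: 3 0 6

Derivation:
Op 1: inc R0 by 3 -> R0=(3,0,0) value=3
Op 2: inc R2 by 1 -> R2=(0,0,1) value=1
Op 3: inc R2 by 2 -> R2=(0,0,3) value=3
Op 4: inc R2 by 3 -> R2=(0,0,6) value=6
Op 5: merge R1<->R2 -> R1=(0,0,6) R2=(0,0,6)
Op 6: merge R0<->R2 -> R0=(3,0,6) R2=(3,0,6)
Op 7: merge R0<->R1 -> R0=(3,0,6) R1=(3,0,6)
Op 8: inc R0 by 4 -> R0=(7,0,6) value=13
Op 9: inc R1 by 1 -> R1=(3,1,6) value=10
Op 10: inc R0 by 5 -> R0=(12,0,6) value=18
Op 11: merge R1<->R0 -> R1=(12,1,6) R0=(12,1,6)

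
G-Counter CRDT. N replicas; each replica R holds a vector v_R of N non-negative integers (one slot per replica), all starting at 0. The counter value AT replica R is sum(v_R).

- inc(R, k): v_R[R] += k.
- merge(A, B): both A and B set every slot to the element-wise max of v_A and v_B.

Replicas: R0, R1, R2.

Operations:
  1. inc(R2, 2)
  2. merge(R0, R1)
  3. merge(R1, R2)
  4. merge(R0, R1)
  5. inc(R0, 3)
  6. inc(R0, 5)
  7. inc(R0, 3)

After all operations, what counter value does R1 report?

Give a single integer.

Answer: 2

Derivation:
Op 1: inc R2 by 2 -> R2=(0,0,2) value=2
Op 2: merge R0<->R1 -> R0=(0,0,0) R1=(0,0,0)
Op 3: merge R1<->R2 -> R1=(0,0,2) R2=(0,0,2)
Op 4: merge R0<->R1 -> R0=(0,0,2) R1=(0,0,2)
Op 5: inc R0 by 3 -> R0=(3,0,2) value=5
Op 6: inc R0 by 5 -> R0=(8,0,2) value=10
Op 7: inc R0 by 3 -> R0=(11,0,2) value=13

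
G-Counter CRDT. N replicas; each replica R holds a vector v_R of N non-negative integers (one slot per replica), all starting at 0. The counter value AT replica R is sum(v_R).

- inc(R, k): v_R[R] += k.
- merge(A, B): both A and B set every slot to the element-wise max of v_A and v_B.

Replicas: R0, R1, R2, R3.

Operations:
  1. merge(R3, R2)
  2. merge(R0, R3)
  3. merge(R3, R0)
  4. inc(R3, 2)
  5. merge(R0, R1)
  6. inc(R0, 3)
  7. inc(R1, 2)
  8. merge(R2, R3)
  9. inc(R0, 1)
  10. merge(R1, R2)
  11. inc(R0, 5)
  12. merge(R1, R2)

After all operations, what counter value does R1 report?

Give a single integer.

Answer: 4

Derivation:
Op 1: merge R3<->R2 -> R3=(0,0,0,0) R2=(0,0,0,0)
Op 2: merge R0<->R3 -> R0=(0,0,0,0) R3=(0,0,0,0)
Op 3: merge R3<->R0 -> R3=(0,0,0,0) R0=(0,0,0,0)
Op 4: inc R3 by 2 -> R3=(0,0,0,2) value=2
Op 5: merge R0<->R1 -> R0=(0,0,0,0) R1=(0,0,0,0)
Op 6: inc R0 by 3 -> R0=(3,0,0,0) value=3
Op 7: inc R1 by 2 -> R1=(0,2,0,0) value=2
Op 8: merge R2<->R3 -> R2=(0,0,0,2) R3=(0,0,0,2)
Op 9: inc R0 by 1 -> R0=(4,0,0,0) value=4
Op 10: merge R1<->R2 -> R1=(0,2,0,2) R2=(0,2,0,2)
Op 11: inc R0 by 5 -> R0=(9,0,0,0) value=9
Op 12: merge R1<->R2 -> R1=(0,2,0,2) R2=(0,2,0,2)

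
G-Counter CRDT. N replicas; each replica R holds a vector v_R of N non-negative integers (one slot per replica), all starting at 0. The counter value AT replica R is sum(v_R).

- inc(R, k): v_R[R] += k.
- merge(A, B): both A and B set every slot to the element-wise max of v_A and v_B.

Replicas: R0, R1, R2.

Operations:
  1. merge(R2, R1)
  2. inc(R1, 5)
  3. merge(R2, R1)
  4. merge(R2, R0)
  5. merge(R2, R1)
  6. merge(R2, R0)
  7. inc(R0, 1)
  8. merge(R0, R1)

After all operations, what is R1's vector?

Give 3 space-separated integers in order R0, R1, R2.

Op 1: merge R2<->R1 -> R2=(0,0,0) R1=(0,0,0)
Op 2: inc R1 by 5 -> R1=(0,5,0) value=5
Op 3: merge R2<->R1 -> R2=(0,5,0) R1=(0,5,0)
Op 4: merge R2<->R0 -> R2=(0,5,0) R0=(0,5,0)
Op 5: merge R2<->R1 -> R2=(0,5,0) R1=(0,5,0)
Op 6: merge R2<->R0 -> R2=(0,5,0) R0=(0,5,0)
Op 7: inc R0 by 1 -> R0=(1,5,0) value=6
Op 8: merge R0<->R1 -> R0=(1,5,0) R1=(1,5,0)

Answer: 1 5 0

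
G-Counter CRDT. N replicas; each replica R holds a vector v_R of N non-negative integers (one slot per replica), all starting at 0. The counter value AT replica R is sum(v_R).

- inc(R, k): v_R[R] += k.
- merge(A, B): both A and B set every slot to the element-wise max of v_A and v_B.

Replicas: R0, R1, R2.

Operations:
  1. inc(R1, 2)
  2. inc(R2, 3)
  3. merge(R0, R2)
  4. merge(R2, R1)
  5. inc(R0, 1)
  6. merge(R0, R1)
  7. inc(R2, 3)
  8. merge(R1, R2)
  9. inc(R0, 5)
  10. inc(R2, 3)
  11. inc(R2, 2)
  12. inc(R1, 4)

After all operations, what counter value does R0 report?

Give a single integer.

Op 1: inc R1 by 2 -> R1=(0,2,0) value=2
Op 2: inc R2 by 3 -> R2=(0,0,3) value=3
Op 3: merge R0<->R2 -> R0=(0,0,3) R2=(0,0,3)
Op 4: merge R2<->R1 -> R2=(0,2,3) R1=(0,2,3)
Op 5: inc R0 by 1 -> R0=(1,0,3) value=4
Op 6: merge R0<->R1 -> R0=(1,2,3) R1=(1,2,3)
Op 7: inc R2 by 3 -> R2=(0,2,6) value=8
Op 8: merge R1<->R2 -> R1=(1,2,6) R2=(1,2,6)
Op 9: inc R0 by 5 -> R0=(6,2,3) value=11
Op 10: inc R2 by 3 -> R2=(1,2,9) value=12
Op 11: inc R2 by 2 -> R2=(1,2,11) value=14
Op 12: inc R1 by 4 -> R1=(1,6,6) value=13

Answer: 11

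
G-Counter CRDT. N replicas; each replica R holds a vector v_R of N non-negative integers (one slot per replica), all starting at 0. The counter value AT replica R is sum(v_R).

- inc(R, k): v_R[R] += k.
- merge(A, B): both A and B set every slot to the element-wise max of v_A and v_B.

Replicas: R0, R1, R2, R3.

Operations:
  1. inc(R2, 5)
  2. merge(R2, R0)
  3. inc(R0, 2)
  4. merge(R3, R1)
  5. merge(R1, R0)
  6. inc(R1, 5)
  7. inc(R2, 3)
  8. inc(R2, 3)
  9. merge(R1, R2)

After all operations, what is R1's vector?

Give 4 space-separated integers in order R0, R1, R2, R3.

Answer: 2 5 11 0

Derivation:
Op 1: inc R2 by 5 -> R2=(0,0,5,0) value=5
Op 2: merge R2<->R0 -> R2=(0,0,5,0) R0=(0,0,5,0)
Op 3: inc R0 by 2 -> R0=(2,0,5,0) value=7
Op 4: merge R3<->R1 -> R3=(0,0,0,0) R1=(0,0,0,0)
Op 5: merge R1<->R0 -> R1=(2,0,5,0) R0=(2,0,5,0)
Op 6: inc R1 by 5 -> R1=(2,5,5,0) value=12
Op 7: inc R2 by 3 -> R2=(0,0,8,0) value=8
Op 8: inc R2 by 3 -> R2=(0,0,11,0) value=11
Op 9: merge R1<->R2 -> R1=(2,5,11,0) R2=(2,5,11,0)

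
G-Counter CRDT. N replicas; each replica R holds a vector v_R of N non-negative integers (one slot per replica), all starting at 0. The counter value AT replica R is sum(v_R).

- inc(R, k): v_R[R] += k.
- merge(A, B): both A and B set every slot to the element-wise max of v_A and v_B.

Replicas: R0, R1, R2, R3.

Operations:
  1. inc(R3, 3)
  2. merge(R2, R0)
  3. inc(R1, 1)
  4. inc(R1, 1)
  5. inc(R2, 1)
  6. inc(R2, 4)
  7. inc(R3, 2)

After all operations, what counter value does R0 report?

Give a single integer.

Op 1: inc R3 by 3 -> R3=(0,0,0,3) value=3
Op 2: merge R2<->R0 -> R2=(0,0,0,0) R0=(0,0,0,0)
Op 3: inc R1 by 1 -> R1=(0,1,0,0) value=1
Op 4: inc R1 by 1 -> R1=(0,2,0,0) value=2
Op 5: inc R2 by 1 -> R2=(0,0,1,0) value=1
Op 6: inc R2 by 4 -> R2=(0,0,5,0) value=5
Op 7: inc R3 by 2 -> R3=(0,0,0,5) value=5

Answer: 0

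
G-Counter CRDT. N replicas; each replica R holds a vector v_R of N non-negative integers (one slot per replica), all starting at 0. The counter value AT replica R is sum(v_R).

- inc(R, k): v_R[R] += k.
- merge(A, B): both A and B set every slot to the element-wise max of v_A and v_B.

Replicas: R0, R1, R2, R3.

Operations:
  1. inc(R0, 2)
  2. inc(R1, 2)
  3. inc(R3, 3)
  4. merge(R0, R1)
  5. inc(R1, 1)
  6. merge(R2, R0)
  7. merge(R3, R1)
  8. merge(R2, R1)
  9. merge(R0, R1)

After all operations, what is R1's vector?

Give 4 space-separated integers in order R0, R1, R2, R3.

Answer: 2 3 0 3

Derivation:
Op 1: inc R0 by 2 -> R0=(2,0,0,0) value=2
Op 2: inc R1 by 2 -> R1=(0,2,0,0) value=2
Op 3: inc R3 by 3 -> R3=(0,0,0,3) value=3
Op 4: merge R0<->R1 -> R0=(2,2,0,0) R1=(2,2,0,0)
Op 5: inc R1 by 1 -> R1=(2,3,0,0) value=5
Op 6: merge R2<->R0 -> R2=(2,2,0,0) R0=(2,2,0,0)
Op 7: merge R3<->R1 -> R3=(2,3,0,3) R1=(2,3,0,3)
Op 8: merge R2<->R1 -> R2=(2,3,0,3) R1=(2,3,0,3)
Op 9: merge R0<->R1 -> R0=(2,3,0,3) R1=(2,3,0,3)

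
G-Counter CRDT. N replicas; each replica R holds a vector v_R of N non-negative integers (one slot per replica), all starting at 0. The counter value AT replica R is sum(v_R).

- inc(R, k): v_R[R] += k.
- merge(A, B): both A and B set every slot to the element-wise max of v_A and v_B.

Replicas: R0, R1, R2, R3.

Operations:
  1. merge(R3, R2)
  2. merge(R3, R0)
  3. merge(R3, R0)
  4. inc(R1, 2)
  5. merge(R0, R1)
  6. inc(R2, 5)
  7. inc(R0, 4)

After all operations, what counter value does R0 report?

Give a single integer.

Op 1: merge R3<->R2 -> R3=(0,0,0,0) R2=(0,0,0,0)
Op 2: merge R3<->R0 -> R3=(0,0,0,0) R0=(0,0,0,0)
Op 3: merge R3<->R0 -> R3=(0,0,0,0) R0=(0,0,0,0)
Op 4: inc R1 by 2 -> R1=(0,2,0,0) value=2
Op 5: merge R0<->R1 -> R0=(0,2,0,0) R1=(0,2,0,0)
Op 6: inc R2 by 5 -> R2=(0,0,5,0) value=5
Op 7: inc R0 by 4 -> R0=(4,2,0,0) value=6

Answer: 6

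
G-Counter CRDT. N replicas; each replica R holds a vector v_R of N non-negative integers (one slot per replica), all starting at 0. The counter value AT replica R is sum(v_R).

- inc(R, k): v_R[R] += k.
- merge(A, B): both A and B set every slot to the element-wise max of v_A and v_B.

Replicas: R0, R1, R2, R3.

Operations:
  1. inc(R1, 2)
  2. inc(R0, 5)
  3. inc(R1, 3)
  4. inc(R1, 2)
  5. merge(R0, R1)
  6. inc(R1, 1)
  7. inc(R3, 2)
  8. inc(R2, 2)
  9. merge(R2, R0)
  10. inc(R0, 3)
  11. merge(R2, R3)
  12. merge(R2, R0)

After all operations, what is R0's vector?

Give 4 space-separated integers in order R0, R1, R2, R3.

Answer: 8 7 2 2

Derivation:
Op 1: inc R1 by 2 -> R1=(0,2,0,0) value=2
Op 2: inc R0 by 5 -> R0=(5,0,0,0) value=5
Op 3: inc R1 by 3 -> R1=(0,5,0,0) value=5
Op 4: inc R1 by 2 -> R1=(0,7,0,0) value=7
Op 5: merge R0<->R1 -> R0=(5,7,0,0) R1=(5,7,0,0)
Op 6: inc R1 by 1 -> R1=(5,8,0,0) value=13
Op 7: inc R3 by 2 -> R3=(0,0,0,2) value=2
Op 8: inc R2 by 2 -> R2=(0,0,2,0) value=2
Op 9: merge R2<->R0 -> R2=(5,7,2,0) R0=(5,7,2,0)
Op 10: inc R0 by 3 -> R0=(8,7,2,0) value=17
Op 11: merge R2<->R3 -> R2=(5,7,2,2) R3=(5,7,2,2)
Op 12: merge R2<->R0 -> R2=(8,7,2,2) R0=(8,7,2,2)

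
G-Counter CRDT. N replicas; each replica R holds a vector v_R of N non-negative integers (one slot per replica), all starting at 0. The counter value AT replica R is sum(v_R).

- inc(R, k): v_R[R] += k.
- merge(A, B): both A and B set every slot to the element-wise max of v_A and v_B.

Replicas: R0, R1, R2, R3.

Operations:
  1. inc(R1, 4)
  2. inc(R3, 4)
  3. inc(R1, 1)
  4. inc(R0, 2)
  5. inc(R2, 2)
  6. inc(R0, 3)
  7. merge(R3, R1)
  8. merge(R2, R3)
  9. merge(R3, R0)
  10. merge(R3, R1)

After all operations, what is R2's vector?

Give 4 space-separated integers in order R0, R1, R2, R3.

Op 1: inc R1 by 4 -> R1=(0,4,0,0) value=4
Op 2: inc R3 by 4 -> R3=(0,0,0,4) value=4
Op 3: inc R1 by 1 -> R1=(0,5,0,0) value=5
Op 4: inc R0 by 2 -> R0=(2,0,0,0) value=2
Op 5: inc R2 by 2 -> R2=(0,0,2,0) value=2
Op 6: inc R0 by 3 -> R0=(5,0,0,0) value=5
Op 7: merge R3<->R1 -> R3=(0,5,0,4) R1=(0,5,0,4)
Op 8: merge R2<->R3 -> R2=(0,5,2,4) R3=(0,5,2,4)
Op 9: merge R3<->R0 -> R3=(5,5,2,4) R0=(5,5,2,4)
Op 10: merge R3<->R1 -> R3=(5,5,2,4) R1=(5,5,2,4)

Answer: 0 5 2 4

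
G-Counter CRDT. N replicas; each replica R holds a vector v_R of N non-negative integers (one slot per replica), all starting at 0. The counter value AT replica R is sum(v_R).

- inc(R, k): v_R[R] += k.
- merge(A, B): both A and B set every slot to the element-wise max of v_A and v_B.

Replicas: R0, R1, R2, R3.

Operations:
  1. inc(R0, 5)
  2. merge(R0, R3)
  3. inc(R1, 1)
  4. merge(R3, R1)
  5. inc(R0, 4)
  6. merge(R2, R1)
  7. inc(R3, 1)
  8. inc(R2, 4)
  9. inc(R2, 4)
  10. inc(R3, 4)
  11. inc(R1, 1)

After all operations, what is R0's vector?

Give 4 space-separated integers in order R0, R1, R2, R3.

Answer: 9 0 0 0

Derivation:
Op 1: inc R0 by 5 -> R0=(5,0,0,0) value=5
Op 2: merge R0<->R3 -> R0=(5,0,0,0) R3=(5,0,0,0)
Op 3: inc R1 by 1 -> R1=(0,1,0,0) value=1
Op 4: merge R3<->R1 -> R3=(5,1,0,0) R1=(5,1,0,0)
Op 5: inc R0 by 4 -> R0=(9,0,0,0) value=9
Op 6: merge R2<->R1 -> R2=(5,1,0,0) R1=(5,1,0,0)
Op 7: inc R3 by 1 -> R3=(5,1,0,1) value=7
Op 8: inc R2 by 4 -> R2=(5,1,4,0) value=10
Op 9: inc R2 by 4 -> R2=(5,1,8,0) value=14
Op 10: inc R3 by 4 -> R3=(5,1,0,5) value=11
Op 11: inc R1 by 1 -> R1=(5,2,0,0) value=7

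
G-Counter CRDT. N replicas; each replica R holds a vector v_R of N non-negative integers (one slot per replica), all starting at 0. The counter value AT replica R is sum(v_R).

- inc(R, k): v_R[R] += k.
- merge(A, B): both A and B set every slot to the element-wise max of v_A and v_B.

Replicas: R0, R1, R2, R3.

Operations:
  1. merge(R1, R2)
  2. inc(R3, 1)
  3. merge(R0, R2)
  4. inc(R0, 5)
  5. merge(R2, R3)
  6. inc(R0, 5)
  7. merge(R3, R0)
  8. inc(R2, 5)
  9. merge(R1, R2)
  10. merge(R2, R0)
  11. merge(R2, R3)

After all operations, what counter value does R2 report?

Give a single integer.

Op 1: merge R1<->R2 -> R1=(0,0,0,0) R2=(0,0,0,0)
Op 2: inc R3 by 1 -> R3=(0,0,0,1) value=1
Op 3: merge R0<->R2 -> R0=(0,0,0,0) R2=(0,0,0,0)
Op 4: inc R0 by 5 -> R0=(5,0,0,0) value=5
Op 5: merge R2<->R3 -> R2=(0,0,0,1) R3=(0,0,0,1)
Op 6: inc R0 by 5 -> R0=(10,0,0,0) value=10
Op 7: merge R3<->R0 -> R3=(10,0,0,1) R0=(10,0,0,1)
Op 8: inc R2 by 5 -> R2=(0,0,5,1) value=6
Op 9: merge R1<->R2 -> R1=(0,0,5,1) R2=(0,0,5,1)
Op 10: merge R2<->R0 -> R2=(10,0,5,1) R0=(10,0,5,1)
Op 11: merge R2<->R3 -> R2=(10,0,5,1) R3=(10,0,5,1)

Answer: 16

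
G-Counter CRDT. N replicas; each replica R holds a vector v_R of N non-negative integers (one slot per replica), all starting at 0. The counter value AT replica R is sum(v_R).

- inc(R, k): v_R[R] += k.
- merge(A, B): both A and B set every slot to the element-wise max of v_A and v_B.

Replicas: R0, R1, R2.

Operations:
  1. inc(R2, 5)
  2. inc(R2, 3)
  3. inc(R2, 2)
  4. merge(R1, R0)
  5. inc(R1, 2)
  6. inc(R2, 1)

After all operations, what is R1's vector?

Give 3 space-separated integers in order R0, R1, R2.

Op 1: inc R2 by 5 -> R2=(0,0,5) value=5
Op 2: inc R2 by 3 -> R2=(0,0,8) value=8
Op 3: inc R2 by 2 -> R2=(0,0,10) value=10
Op 4: merge R1<->R0 -> R1=(0,0,0) R0=(0,0,0)
Op 5: inc R1 by 2 -> R1=(0,2,0) value=2
Op 6: inc R2 by 1 -> R2=(0,0,11) value=11

Answer: 0 2 0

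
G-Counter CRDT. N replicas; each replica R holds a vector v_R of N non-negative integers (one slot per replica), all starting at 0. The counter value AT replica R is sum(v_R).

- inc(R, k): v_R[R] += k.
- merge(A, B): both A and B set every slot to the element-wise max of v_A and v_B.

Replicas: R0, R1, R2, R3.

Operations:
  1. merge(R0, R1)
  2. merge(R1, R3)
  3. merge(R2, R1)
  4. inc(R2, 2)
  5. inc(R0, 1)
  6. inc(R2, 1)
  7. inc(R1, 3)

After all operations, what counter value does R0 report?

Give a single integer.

Answer: 1

Derivation:
Op 1: merge R0<->R1 -> R0=(0,0,0,0) R1=(0,0,0,0)
Op 2: merge R1<->R3 -> R1=(0,0,0,0) R3=(0,0,0,0)
Op 3: merge R2<->R1 -> R2=(0,0,0,0) R1=(0,0,0,0)
Op 4: inc R2 by 2 -> R2=(0,0,2,0) value=2
Op 5: inc R0 by 1 -> R0=(1,0,0,0) value=1
Op 6: inc R2 by 1 -> R2=(0,0,3,0) value=3
Op 7: inc R1 by 3 -> R1=(0,3,0,0) value=3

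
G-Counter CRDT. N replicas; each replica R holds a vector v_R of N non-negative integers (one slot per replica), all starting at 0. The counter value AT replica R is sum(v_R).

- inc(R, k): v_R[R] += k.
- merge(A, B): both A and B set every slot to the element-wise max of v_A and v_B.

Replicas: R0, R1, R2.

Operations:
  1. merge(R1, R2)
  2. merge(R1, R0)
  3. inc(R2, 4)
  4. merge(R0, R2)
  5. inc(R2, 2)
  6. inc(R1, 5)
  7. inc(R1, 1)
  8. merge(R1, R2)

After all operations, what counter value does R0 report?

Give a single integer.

Op 1: merge R1<->R2 -> R1=(0,0,0) R2=(0,0,0)
Op 2: merge R1<->R0 -> R1=(0,0,0) R0=(0,0,0)
Op 3: inc R2 by 4 -> R2=(0,0,4) value=4
Op 4: merge R0<->R2 -> R0=(0,0,4) R2=(0,0,4)
Op 5: inc R2 by 2 -> R2=(0,0,6) value=6
Op 6: inc R1 by 5 -> R1=(0,5,0) value=5
Op 7: inc R1 by 1 -> R1=(0,6,0) value=6
Op 8: merge R1<->R2 -> R1=(0,6,6) R2=(0,6,6)

Answer: 4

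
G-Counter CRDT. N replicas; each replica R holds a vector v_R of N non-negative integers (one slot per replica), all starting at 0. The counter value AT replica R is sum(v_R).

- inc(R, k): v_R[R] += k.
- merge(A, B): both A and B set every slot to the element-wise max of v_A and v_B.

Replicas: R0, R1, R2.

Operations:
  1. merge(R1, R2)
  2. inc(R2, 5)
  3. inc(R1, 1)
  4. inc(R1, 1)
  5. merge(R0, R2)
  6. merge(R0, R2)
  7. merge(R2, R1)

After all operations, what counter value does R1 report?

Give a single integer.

Answer: 7

Derivation:
Op 1: merge R1<->R2 -> R1=(0,0,0) R2=(0,0,0)
Op 2: inc R2 by 5 -> R2=(0,0,5) value=5
Op 3: inc R1 by 1 -> R1=(0,1,0) value=1
Op 4: inc R1 by 1 -> R1=(0,2,0) value=2
Op 5: merge R0<->R2 -> R0=(0,0,5) R2=(0,0,5)
Op 6: merge R0<->R2 -> R0=(0,0,5) R2=(0,0,5)
Op 7: merge R2<->R1 -> R2=(0,2,5) R1=(0,2,5)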